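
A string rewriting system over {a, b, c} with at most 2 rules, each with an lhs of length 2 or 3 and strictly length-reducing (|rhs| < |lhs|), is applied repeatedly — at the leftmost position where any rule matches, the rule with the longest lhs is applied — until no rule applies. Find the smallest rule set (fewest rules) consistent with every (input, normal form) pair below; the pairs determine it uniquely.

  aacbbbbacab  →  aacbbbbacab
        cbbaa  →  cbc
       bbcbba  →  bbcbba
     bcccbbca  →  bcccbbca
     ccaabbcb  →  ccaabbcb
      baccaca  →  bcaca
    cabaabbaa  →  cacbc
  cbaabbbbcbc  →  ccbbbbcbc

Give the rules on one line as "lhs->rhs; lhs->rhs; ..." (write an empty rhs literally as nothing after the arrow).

acc->c; baa->c

  | aacbbbbacab
  | cbbaa => cbc
  | bbcbba
  | bcccbbca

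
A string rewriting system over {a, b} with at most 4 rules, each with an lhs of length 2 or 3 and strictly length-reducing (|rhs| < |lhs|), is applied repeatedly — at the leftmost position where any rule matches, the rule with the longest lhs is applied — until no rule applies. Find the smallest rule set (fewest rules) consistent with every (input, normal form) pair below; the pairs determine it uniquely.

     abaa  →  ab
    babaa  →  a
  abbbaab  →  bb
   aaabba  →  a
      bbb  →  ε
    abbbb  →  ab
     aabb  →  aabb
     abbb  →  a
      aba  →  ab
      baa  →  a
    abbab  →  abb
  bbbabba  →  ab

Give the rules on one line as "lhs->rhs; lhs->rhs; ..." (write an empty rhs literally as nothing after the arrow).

  | abaa => aba => ab
  | babaa => baa => a
  | abbbaab => aaab => bb
  | aaabba => bbba => a

aaa->b; aba->ab; ba->; bbb->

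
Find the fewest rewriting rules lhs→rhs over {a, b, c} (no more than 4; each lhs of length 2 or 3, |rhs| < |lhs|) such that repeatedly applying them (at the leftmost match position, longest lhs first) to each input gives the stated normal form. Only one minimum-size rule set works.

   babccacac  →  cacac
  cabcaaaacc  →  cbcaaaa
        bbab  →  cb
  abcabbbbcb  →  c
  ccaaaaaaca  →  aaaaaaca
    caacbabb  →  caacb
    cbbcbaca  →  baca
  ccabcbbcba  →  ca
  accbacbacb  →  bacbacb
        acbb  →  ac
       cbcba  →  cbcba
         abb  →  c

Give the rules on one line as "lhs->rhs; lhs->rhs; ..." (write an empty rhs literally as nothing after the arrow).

  | babccacac => bbccacac => cccacac => cacac
  | cabcaaaacc => cbcaaaacc => cbcaaaa
  | bbab => cab => cb
  | abcabbbbcb => bcabbbbcb => bcbbbbcb => bcbbcb => bccb => bb => c

ab->b; bb->c; cbb->c; cc->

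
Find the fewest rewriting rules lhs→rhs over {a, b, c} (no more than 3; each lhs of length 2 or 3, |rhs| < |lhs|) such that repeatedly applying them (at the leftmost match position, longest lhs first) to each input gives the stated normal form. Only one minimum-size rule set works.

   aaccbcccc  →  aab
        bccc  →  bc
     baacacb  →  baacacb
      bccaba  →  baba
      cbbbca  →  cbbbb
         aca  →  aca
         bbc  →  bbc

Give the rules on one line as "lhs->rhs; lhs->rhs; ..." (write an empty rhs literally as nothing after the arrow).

  | aaccbcccc => aabcccc => aabcc => aab
  | bccc => bc
  | baacacb
  | bccaba => baba

bca->bb; cc->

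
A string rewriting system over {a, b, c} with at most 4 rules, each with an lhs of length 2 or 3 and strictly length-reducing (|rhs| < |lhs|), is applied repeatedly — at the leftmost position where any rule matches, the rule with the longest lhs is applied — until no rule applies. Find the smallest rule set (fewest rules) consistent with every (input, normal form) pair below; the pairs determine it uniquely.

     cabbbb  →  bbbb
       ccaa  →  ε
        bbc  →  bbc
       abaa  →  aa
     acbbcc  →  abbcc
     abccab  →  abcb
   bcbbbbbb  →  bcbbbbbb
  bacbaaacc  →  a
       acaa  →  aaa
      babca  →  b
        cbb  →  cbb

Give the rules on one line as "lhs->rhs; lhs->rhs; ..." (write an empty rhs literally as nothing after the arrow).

ac->a; ba->; ca->

  | cabbbb => bbbb
  | ccaa => ca => ε
  | bbc
  | abaa => aa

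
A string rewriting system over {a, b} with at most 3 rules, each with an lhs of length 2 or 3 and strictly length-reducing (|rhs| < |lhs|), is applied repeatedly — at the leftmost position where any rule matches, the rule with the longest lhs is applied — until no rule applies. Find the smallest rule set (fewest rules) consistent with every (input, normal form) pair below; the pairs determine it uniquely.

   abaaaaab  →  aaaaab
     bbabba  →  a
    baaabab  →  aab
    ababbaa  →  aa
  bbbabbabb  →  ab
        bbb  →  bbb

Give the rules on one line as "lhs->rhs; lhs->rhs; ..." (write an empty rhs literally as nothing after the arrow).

  | abaaaaab => aaaaab
  | bbabba => abba => aba => a
  | baaabab => aabab => aab
  | ababbaa => abbaa => abaa => aa

abb->ab; ba->; bba->a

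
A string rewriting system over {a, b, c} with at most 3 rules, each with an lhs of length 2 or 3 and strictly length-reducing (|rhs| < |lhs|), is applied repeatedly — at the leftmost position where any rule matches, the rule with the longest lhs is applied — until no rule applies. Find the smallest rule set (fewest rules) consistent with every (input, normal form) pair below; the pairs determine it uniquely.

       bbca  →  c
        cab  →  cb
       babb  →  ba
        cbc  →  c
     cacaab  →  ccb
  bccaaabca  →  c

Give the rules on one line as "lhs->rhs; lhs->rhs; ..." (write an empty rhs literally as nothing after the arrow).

bb->; bc->; ca->c

  | bbca => ca => c
  | cab => cb
  | babb => ba
  | cbc => c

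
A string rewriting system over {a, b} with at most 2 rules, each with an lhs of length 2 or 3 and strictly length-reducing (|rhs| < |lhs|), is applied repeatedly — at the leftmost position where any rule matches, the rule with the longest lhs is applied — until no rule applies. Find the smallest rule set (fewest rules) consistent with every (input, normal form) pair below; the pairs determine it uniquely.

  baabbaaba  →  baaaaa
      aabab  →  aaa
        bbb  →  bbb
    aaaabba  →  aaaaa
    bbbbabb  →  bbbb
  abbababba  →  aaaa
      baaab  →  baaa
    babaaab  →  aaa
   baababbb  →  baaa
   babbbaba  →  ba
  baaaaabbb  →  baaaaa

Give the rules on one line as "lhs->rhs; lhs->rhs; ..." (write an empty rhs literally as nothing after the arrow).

  | baabbaaba => baabaaba => baaaaba => baaaaa
  | aabab => aaab => aaa
  | bbb
  | aaaabba => aaaaba => aaaaa

ab->a; bab->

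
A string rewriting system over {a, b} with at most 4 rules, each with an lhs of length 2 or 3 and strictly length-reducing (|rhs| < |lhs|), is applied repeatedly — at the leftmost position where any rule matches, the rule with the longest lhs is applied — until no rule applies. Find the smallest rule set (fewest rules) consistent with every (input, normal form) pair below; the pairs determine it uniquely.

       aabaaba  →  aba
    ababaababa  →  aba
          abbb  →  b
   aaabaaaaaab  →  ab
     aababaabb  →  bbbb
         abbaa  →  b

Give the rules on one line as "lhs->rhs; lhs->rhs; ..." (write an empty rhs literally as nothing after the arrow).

aa->b; abb->; bba->

  | aabaaba => bbaaba => aba
  | ababaababa => ababbbaba => abbaba => aba
  | abbb => b
  | aaabaaaaaab => babaaaaaab => babbaaaab => baaaab => bbaab => ab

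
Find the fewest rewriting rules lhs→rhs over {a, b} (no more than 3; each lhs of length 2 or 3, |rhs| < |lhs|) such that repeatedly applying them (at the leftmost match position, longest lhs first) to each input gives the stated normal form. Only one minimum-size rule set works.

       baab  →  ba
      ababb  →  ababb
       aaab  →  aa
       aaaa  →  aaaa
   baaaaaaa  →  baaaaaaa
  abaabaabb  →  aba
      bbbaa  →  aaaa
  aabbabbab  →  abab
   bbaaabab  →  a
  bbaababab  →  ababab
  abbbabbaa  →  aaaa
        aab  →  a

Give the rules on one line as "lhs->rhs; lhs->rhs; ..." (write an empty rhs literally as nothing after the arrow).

aab->a; bba->; bbb->aa

  | baab => ba
  | ababb
  | aaab => aa
  | aaaa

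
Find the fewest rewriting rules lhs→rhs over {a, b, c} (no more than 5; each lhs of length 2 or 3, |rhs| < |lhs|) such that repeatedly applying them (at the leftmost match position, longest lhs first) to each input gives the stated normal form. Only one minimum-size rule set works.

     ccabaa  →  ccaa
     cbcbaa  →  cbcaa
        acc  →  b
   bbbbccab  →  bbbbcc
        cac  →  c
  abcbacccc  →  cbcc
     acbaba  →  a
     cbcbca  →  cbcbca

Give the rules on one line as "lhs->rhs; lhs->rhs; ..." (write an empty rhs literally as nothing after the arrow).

ab->; ac->; acc->b; ba->a

  | ccabaa => ccaa
  | cbcbaa => cbcaa
  | acc => b
  | bbbbccab => bbbbcc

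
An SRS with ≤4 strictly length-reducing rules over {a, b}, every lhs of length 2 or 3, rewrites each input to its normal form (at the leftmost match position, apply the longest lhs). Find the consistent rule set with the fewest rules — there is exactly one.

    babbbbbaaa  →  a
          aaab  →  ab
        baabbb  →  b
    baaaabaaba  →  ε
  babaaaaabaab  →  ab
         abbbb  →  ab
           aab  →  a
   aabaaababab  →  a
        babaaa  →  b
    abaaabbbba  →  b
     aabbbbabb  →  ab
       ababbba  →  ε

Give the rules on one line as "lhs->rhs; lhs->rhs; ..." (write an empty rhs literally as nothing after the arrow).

  | babbbbbaaa => abbbbbaaa => aabbbaaa => bbbbaaa => abbaaa => aaaaa => baaa => aaa => ba => a
  | aaab => bab => ab
  | baabbb => aabbb => bbbb => abb => aa => b
  | baaaabaaba => aaaabaaba => baabaaba => aabaaba => bbaaba => aaaba => baba => aba => ε

aa->b; aba->; ba->a; bb->a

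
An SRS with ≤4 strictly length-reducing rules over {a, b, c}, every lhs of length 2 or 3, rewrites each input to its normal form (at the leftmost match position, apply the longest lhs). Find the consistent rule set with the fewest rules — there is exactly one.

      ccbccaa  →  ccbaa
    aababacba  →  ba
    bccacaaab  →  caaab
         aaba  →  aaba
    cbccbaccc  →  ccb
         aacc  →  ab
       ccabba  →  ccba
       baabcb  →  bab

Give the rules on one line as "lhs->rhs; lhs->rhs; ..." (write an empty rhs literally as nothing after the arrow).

ac->b; bb->c; bc->b

  | ccbccaa => ccbcaa => ccbaa
  | aababacba => aababbba => aabacba => aabbba => aacba => abba => aca => ba
  | bccacaaab => bcacaaab => bacaaab => bbaaab => caaab
  | aaba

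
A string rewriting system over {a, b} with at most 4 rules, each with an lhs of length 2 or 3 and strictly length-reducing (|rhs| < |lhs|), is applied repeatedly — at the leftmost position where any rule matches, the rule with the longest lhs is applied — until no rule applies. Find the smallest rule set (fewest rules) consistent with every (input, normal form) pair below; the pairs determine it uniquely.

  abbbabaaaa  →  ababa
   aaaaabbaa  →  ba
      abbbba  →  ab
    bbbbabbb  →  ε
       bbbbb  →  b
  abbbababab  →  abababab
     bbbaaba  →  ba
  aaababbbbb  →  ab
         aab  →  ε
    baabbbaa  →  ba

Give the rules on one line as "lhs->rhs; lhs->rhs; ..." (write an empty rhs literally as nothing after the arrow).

aa->a; aab->; bb->; bba->b

  | abbbabaaaa => ababaaaa => ababaaa => ababaa => ababa
  | aaaaabbaa => aaaabbaa => aaabbaa => aabbaa => baa => ba
  | abbbba => abba => ab
  | bbbbabbb => bbabbb => bbbb => bb => ε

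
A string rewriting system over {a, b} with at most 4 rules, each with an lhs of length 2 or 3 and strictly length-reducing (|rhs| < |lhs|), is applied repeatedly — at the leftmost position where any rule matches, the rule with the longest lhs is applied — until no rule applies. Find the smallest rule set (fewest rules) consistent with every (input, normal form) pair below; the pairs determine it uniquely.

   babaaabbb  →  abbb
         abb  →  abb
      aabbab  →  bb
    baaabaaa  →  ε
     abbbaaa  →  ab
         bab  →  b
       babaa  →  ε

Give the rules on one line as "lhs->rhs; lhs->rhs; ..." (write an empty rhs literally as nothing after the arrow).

aa->; ba->; baa->

  | babaaabbb => baaabbb => abbb
  | abb
  | aabbab => bbab => bb
  | baaabaaa => abaaa => aa => ε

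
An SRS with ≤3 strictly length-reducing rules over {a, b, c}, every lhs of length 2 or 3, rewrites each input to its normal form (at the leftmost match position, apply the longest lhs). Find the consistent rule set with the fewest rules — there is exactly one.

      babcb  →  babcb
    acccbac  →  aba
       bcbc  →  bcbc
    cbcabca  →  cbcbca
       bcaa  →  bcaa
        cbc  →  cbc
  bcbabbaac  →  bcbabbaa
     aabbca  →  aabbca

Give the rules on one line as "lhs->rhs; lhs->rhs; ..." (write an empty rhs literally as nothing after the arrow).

  | babcb
  | acccbac => accbac => acbac => abac => aba
  | bcbc
  | cbcabca => cbcbca

ac->a; cab->cb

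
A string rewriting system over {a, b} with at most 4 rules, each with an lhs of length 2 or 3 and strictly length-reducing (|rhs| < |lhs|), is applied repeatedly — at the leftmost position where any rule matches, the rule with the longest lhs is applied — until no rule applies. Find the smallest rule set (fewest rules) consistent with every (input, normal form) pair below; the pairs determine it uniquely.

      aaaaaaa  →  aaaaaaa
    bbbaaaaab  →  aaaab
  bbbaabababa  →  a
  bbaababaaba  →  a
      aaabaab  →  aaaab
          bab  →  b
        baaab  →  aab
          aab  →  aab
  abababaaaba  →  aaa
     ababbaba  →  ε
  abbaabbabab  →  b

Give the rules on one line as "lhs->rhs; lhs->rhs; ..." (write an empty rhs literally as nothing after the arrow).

abb->b; ba->; bbb->b

  | aaaaaaa
  | bbbaaaaab => baaaaab => aaaab
  | bbbaabababa => baabababa => abababa => ababa => aba => a
  | bbaababaaba => bababaaba => babaaba => baaba => aba => a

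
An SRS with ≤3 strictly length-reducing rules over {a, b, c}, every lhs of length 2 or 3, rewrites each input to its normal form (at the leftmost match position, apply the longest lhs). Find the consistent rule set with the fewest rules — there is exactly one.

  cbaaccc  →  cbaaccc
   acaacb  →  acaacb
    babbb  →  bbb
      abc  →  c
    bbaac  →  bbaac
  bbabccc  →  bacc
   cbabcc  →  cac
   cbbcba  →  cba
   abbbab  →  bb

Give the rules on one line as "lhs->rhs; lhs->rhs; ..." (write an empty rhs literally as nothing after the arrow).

ab->; bc->a

  | cbaaccc
  | acaacb
  | babbb => bbb
  | abc => c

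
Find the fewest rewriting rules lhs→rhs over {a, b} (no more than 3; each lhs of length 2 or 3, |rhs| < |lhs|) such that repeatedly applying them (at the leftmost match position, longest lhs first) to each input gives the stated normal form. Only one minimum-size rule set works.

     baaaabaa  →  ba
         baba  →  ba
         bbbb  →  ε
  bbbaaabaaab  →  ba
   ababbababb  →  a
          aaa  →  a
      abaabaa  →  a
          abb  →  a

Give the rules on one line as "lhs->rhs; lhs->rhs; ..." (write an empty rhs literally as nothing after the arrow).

aa->a; ab->a; bb->

  | baaaabaa => baaabaa => baabaa => babaa => baaa => baa => ba
  | baba => baa => ba
  | bbbb => bb => ε
  | bbbaaabaaab => baaabaaab => baabaaab => babaaab => baaaab => baaab => baab => bab => ba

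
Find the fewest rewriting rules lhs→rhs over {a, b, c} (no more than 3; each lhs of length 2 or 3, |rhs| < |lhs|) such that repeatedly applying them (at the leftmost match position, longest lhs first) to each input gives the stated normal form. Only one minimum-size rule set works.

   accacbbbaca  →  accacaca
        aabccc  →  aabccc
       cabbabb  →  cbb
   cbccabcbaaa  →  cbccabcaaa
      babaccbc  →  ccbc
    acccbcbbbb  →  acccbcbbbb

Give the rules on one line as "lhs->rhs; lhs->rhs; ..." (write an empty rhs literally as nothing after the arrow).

  | accacbbbaca => accacbbaca => accacbaca => accacaca
  | aabccc
  | cabbabb => cababb => cbb
  | cbccabcbaaa => cbccabcaaa

aba->; ba->a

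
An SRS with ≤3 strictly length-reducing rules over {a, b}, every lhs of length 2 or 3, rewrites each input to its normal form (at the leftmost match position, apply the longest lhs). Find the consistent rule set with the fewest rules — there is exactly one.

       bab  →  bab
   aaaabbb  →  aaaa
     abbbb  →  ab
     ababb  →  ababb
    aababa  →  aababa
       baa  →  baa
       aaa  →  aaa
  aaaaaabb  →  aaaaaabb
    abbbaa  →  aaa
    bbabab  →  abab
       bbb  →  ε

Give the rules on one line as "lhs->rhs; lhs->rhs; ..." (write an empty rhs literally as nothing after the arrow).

  | bab
  | aaaabbb => aaaa
  | abbbb => ab
  | ababb

bba->a; bbb->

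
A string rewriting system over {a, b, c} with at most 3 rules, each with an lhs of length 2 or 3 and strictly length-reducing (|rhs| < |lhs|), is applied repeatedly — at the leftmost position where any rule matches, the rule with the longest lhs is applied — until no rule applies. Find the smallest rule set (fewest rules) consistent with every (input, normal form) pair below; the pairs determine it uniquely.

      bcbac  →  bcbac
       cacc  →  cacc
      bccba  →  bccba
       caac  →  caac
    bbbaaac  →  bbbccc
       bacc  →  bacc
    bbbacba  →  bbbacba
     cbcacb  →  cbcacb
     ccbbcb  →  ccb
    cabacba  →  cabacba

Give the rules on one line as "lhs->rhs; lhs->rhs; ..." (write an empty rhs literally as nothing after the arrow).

aaa->cc; cbb->

  | bcbac
  | cacc
  | bccba
  | caac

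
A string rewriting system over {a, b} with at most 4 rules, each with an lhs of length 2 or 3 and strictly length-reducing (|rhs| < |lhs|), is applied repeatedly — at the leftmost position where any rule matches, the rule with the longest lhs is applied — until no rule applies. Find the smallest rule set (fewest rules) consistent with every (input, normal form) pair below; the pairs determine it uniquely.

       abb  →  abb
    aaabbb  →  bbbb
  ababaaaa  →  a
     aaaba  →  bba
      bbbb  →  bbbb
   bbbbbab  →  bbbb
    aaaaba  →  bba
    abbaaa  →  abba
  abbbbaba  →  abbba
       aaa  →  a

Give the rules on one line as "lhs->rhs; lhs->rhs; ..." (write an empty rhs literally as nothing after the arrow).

  | abb
  | aaabbb => aabbb => bbbb
  | ababaaaa => aaaaa => aaaa => aaa => aa => a
  | aaaba => aaba => bba

aa->a; aab->bb; bab->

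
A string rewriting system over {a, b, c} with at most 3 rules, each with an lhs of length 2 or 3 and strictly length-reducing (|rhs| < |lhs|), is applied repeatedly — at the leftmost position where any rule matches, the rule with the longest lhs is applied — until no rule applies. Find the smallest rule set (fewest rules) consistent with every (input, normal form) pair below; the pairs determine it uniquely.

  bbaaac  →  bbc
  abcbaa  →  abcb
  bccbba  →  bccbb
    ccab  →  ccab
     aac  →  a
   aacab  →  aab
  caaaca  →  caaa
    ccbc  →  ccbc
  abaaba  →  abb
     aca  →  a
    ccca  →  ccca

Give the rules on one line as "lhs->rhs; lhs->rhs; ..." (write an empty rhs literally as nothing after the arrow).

  | bbaaac => bbaac => bbac => bbc
  | abcbaa => abcba => abcb
  | bccbba => bccbb
  | ccab

ac->; ba->b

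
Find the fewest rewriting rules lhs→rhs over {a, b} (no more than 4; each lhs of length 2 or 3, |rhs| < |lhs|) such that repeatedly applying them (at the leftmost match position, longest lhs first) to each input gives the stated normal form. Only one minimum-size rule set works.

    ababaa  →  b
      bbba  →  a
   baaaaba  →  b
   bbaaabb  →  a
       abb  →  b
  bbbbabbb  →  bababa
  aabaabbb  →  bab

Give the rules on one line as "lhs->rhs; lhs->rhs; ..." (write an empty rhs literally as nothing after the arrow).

  | ababaa => ababb => abaa => abb => aa => b
  | bbba => baa => bb => a
  | baaaaba => bbaba => aaba => bba => aa => b
  | bbaaabb => aaaabb => babb => baa => bb => a

aa->b; aaa->b; bb->a; bbb->ba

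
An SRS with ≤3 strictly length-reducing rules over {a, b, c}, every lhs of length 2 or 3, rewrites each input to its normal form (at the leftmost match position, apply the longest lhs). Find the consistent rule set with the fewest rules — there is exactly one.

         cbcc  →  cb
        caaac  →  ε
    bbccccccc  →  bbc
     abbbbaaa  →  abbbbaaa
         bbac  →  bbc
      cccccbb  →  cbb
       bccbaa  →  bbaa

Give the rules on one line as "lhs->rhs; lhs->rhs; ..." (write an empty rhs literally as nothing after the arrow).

  | cbcc => cb
  | caaac => caac => cac => cc => ε
  | bbccccccc => bbccccc => bbccc => bbc
  | abbbbaaa

ac->c; cc->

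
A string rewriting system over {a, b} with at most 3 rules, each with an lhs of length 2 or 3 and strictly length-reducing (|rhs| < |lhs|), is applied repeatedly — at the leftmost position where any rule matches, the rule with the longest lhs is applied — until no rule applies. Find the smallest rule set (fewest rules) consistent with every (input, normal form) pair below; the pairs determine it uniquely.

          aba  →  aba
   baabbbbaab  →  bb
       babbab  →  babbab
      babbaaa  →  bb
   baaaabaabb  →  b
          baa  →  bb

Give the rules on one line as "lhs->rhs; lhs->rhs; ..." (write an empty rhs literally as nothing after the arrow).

  | aba
  | baabbbbaab => bbbbbbaab => bbbaab => aab => bb
  | babbab
  | babbaaa => babbba => baa => bb

aa->b; bbb->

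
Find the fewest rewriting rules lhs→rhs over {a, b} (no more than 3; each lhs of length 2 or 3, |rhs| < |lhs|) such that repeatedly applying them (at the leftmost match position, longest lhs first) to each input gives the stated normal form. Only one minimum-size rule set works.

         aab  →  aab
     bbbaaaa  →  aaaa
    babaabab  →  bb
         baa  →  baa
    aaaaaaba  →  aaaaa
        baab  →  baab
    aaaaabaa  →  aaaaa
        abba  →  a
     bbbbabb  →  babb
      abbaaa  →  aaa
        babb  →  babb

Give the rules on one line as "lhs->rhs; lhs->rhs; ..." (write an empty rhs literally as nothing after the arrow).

aba->; bba->; bbb->

  | aab
  | bbbaaaa => aaaa
  | babaabab => babab => bb
  | baa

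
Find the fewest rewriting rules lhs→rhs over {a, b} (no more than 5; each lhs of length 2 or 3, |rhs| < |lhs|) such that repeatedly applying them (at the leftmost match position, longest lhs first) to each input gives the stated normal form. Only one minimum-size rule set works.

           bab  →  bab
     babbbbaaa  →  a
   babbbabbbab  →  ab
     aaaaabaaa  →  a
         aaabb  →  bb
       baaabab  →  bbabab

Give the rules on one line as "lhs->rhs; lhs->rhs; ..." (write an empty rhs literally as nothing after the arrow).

aa->b; aab->aa; abb->aa; bbb->

  | bab
  | babbbbaaa => baabbaaa => baabaaa => baaaaa => bbaaa => bbba => a
  | babbbabbbab => baababbbab => baaabbbab => bbabbbab => bbaabab => bbaaab => bbbab => ab
  | aaaaabaaa => baaabaaa => bbabaaa => bbabba => bbaaa => bbba => a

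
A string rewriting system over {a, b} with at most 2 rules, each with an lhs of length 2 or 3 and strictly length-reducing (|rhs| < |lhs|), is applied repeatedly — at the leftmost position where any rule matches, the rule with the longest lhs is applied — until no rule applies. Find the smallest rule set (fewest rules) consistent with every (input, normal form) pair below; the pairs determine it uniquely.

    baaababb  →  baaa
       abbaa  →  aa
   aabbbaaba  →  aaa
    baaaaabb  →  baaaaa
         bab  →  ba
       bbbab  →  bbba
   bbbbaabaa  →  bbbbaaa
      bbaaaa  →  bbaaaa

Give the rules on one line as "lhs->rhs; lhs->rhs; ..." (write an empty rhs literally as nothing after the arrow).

  | baaababb => baaabb => baaab => baaa
  | abbaa => abaa => aa
  | aabbbaaba => aabbaaba => aabaaba => aaaba => aaa
  | baaaaabb => baaaaab => baaaaa

ab->a; aba->a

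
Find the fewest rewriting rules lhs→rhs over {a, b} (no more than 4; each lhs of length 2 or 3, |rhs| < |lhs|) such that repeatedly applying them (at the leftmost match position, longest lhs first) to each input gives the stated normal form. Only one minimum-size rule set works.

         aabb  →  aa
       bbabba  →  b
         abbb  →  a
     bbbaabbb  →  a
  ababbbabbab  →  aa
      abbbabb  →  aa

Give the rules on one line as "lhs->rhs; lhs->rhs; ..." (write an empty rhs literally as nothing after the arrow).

aaa->b; ab->a; bb->a

  | aabb => aab => aa
  | bbabba => aabba => aaba => aaa => b
  | abbb => abb => ab => a
  | bbbaabbb => abaabbb => aaabbb => bbbb => abb => ab => a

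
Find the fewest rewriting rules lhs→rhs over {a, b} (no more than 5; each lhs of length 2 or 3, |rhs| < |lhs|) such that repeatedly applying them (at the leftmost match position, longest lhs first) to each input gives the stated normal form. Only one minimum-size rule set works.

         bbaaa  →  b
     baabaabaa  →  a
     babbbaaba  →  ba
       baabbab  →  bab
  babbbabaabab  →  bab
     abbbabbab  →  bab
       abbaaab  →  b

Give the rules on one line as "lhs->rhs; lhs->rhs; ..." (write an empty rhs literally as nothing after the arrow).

  | bbaaa => baaa => aa => b
  | baabaabaa => abaabaa => baabaa => abaa => baa => a
  | babbbaaba => babbaaba => babaaba => bbaaba => baaba => aba => ba
  | baabbab => abbab => abab => bab

aa->b; aba->ba; baa->a; bb->b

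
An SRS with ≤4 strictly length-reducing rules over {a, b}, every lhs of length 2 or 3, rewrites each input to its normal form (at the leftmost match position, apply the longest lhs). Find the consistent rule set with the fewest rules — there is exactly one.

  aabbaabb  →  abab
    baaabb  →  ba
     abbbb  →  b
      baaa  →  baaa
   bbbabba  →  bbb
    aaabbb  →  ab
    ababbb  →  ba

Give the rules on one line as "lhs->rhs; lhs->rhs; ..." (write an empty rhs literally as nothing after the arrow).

  | aabbaabb => abaabb => abab
  | baaabb => baab => ba
  | abbbb => babb => bba => b
  | baaa

aab->a; abb->ba; bba->b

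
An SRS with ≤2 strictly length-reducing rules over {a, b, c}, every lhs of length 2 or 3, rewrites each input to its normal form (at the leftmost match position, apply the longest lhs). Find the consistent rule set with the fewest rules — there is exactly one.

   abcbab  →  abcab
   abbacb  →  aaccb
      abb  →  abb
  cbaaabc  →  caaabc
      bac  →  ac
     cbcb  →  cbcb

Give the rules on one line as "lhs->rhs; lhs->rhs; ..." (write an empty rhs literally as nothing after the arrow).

ba->a; bba->ac

  | abcbab => abcab
  | abbacb => aaccb
  | abb
  | cbaaabc => caaabc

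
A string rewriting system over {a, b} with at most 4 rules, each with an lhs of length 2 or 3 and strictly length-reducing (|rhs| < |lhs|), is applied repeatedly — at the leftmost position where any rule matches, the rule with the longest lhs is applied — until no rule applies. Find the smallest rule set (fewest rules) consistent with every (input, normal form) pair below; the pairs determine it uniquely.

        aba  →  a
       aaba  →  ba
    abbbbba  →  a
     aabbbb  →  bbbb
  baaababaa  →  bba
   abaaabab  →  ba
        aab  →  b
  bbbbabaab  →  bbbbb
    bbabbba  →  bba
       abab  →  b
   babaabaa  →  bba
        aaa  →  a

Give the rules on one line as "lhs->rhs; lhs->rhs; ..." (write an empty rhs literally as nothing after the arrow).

aa->a; aab->b; ab->a

  | aba => aa => a
  | aaba => ba
  | abbbbba => abbbba => abbba => abba => aba => aa => a
  | aabbbb => bbbb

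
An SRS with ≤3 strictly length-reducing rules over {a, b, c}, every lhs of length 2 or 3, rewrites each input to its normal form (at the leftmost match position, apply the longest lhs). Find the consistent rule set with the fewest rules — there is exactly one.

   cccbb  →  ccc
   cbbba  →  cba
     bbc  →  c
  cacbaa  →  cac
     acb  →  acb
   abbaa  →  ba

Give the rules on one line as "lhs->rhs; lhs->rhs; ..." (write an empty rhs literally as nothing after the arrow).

aa->b; bb->

  | cccbb => ccc
  | cbbba => cba
  | bbc => c
  | cacbaa => cacbb => cac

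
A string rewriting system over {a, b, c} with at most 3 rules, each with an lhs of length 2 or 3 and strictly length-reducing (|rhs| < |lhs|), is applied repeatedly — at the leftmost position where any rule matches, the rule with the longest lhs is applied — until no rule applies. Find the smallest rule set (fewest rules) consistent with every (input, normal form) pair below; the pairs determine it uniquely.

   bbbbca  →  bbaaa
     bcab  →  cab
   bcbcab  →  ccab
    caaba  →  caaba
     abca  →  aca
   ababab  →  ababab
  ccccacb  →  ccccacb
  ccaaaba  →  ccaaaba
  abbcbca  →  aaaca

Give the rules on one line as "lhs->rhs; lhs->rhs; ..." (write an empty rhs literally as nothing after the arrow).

bbc->aa; bc->c

  | bbbbca => bbaaa
  | bcab => cab
  | bcbcab => cbcab => ccab
  | caaba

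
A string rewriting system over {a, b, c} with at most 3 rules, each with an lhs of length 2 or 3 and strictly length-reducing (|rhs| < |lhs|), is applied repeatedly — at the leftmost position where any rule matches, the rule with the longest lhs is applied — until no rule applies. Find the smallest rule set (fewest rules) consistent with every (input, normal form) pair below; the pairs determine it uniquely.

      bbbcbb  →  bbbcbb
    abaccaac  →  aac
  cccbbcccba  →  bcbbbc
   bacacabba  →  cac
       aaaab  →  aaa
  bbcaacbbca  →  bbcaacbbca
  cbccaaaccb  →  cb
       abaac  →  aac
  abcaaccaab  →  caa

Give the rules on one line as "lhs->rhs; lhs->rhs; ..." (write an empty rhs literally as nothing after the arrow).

  | bbbcbb
  | abaccaac => accaac => abaac => aac
  | cccbbcccba => bcbbcccba => bcbbbcba => bcbbbc
  | bacacabba => cacabba => cacba => cac

ab->; ba->; cc->b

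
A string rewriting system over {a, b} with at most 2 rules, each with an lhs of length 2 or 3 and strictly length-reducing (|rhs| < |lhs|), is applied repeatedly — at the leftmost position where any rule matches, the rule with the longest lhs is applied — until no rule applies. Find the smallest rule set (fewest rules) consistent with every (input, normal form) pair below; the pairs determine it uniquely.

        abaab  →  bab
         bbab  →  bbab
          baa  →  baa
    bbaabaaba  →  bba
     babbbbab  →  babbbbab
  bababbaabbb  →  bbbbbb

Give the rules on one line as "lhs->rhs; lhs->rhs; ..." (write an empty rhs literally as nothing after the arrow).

aab->; aba->b

  | abaab => bab
  | bbab
  | baa
  | bbaabaaba => bbaaba => bba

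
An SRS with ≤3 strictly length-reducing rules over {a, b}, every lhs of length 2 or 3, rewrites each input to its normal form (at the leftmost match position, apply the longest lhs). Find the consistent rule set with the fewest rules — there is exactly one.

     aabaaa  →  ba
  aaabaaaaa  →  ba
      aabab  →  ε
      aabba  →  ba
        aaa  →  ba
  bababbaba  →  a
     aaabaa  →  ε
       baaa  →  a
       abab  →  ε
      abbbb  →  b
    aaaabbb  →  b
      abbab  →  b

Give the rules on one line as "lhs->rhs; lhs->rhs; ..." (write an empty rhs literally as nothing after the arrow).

  | aabaaa => bbaaa => aaa => ba
  | aaabaaaaa => babaaaaa => baaaaa => bbaaa => aaa => ba
  | aabab => bbab => ab => ε
  | aabba => bbba => ba

aa->b; ab->; bb->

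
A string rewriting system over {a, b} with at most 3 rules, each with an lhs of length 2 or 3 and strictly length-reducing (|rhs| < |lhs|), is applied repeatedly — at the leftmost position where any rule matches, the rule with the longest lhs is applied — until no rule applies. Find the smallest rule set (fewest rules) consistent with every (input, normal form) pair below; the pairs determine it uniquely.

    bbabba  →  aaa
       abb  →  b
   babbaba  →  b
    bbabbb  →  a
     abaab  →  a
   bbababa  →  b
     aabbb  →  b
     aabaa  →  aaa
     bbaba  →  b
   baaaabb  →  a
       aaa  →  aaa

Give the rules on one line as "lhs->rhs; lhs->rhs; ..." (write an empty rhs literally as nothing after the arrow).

ab->; ba->; bbb->aa

  | bbabba => bbba => aaa
  | abb => b
  | babbaba => bbaba => bba => b
  | bbabbb => bbbb => aab => a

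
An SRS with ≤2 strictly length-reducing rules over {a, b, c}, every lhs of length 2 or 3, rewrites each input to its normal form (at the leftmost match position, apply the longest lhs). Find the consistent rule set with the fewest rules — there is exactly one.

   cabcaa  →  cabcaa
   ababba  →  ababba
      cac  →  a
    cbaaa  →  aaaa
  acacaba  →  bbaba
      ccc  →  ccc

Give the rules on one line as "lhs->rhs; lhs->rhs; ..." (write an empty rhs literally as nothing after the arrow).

  | cabcaa
  | ababba
  | cac => cb => a
  | cbaaa => aaaa

ac->b; cb->a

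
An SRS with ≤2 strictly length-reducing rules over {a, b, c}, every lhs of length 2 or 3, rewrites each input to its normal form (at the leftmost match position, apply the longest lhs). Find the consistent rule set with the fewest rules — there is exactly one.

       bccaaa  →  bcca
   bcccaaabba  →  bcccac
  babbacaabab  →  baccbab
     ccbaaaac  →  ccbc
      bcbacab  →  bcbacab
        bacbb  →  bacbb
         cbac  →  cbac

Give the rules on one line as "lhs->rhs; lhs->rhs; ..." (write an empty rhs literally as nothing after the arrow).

aa->; bba->c

  | bccaaa => bcca
  | bcccaaabba => bcccabba => bcccac
  | babbacaabab => baccaabab => baccbab
  | ccbaaaac => ccbaac => ccbc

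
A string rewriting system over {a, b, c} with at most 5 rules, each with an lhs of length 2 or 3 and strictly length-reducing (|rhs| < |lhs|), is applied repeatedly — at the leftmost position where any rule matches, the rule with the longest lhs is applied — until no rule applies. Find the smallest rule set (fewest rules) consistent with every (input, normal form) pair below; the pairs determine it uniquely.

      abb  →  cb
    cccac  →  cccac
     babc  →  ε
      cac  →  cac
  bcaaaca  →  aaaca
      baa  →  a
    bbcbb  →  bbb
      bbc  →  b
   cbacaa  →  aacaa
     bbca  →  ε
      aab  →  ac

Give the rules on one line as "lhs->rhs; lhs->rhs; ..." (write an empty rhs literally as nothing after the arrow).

ab->c; ba->; bc->; cba->aa

  | abb => cb
  | cccac
  | babc => bc => ε
  | cac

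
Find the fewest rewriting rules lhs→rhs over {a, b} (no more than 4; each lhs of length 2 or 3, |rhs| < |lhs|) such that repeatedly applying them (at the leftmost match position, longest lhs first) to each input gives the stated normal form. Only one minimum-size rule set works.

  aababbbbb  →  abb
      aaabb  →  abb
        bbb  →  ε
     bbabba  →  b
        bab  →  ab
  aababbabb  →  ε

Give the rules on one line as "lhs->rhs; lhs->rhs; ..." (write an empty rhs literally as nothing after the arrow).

aa->b; ba->a; bbb->

  | aababbbbb => bbabbbbb => babbbbb => abbbbb => abb
  | aaabb => babb => abb
  | bbb => ε
  | bbabba => babba => abba => aba => aa => b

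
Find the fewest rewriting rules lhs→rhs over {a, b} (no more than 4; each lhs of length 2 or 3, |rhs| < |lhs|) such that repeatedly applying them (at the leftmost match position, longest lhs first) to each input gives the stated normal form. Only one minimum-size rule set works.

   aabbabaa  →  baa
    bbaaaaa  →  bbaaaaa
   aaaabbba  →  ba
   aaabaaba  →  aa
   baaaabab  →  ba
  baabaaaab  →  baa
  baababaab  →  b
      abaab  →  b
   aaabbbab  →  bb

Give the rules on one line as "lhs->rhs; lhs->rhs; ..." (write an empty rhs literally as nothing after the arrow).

aab->; ab->b; bab->b

  | aabbabaa => babaa => baa
  | bbaaaaa
  | aaaabbba => aabba => ba
  | aaabaaba => aaaba => aa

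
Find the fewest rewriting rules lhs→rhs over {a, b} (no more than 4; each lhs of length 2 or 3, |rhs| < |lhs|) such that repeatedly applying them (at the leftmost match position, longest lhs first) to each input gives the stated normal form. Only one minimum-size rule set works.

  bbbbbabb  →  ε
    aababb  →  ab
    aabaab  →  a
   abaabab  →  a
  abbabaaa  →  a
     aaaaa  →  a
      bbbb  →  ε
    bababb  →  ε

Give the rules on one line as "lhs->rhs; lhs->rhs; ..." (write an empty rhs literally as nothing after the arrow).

aa->a; aab->a; ba->; bb->

  | bbbbbabb => bbbabb => babb => bb => ε
  | aababb => aabb => ab
  | aabaab => aaab => aab => a
  | abaabab => aabab => aab => a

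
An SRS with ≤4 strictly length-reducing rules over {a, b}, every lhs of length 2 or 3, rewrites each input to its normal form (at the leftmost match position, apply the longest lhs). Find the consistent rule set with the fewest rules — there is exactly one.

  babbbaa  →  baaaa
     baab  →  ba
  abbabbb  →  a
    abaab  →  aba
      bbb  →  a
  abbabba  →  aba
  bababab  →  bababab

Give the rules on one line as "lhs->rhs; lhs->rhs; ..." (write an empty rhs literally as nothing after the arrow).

  | babbbaa => baaaa
  | baab => ba
  | abbabbb => aabbb => abb => a
  | abaab => aba

aab->a; bb->; bbb->a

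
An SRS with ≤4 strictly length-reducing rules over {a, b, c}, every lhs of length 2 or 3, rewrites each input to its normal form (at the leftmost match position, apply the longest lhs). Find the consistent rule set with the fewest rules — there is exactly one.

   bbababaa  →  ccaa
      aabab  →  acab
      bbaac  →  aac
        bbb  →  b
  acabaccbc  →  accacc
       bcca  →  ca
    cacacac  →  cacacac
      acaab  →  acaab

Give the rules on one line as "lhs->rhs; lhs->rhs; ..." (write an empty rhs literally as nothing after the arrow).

aba->ca; bb->; bc->

  | bbababaa => ababaa => cabaa => ccaa
  | aabab => acab
  | bbaac => aac
  | bbb => b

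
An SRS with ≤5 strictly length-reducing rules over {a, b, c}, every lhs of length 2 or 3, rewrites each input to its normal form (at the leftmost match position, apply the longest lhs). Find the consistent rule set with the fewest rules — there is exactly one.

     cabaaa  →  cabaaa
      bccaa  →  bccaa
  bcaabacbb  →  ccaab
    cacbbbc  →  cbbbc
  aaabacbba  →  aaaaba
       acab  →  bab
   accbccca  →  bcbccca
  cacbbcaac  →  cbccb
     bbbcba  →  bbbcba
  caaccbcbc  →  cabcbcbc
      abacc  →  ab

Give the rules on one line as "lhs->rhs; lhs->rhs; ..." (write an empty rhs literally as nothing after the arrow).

  | cabaaa
  | bccaa
  | bcaabacbb => ccabacbb => ccabbb => ccaab
  | cacbbbc => cbbbc

abb->aa; ac->b; acb->b; bca->cc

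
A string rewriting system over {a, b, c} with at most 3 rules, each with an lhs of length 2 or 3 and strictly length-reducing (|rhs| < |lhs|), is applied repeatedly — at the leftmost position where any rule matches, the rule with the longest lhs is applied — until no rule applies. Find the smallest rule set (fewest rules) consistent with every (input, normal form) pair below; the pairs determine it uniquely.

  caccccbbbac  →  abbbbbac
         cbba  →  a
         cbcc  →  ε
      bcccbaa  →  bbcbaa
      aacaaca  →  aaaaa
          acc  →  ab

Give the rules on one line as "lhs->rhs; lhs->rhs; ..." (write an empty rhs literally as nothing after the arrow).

  | caccccbbbac => accccbbbac => abccbbbac => abbbbbac
  | cbba => a
  | cbcc => cbb => ε
  | bcccbaa => bbcbaa

ca->a; cbb->; cc->b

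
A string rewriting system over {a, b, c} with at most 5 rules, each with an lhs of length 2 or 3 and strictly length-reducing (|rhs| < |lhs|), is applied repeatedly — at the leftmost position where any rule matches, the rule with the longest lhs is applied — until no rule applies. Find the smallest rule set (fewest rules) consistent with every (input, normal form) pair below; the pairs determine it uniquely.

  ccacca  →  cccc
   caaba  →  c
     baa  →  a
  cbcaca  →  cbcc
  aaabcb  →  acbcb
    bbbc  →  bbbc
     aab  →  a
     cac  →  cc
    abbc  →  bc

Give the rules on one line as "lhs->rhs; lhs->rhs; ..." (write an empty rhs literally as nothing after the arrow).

aaa->ac; ab->; ba->; ca->c

  | ccacca => cccca => cccc
  | caaba => caba => cba => c
  | baa => a
  | cbcaca => cbcca => cbcc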